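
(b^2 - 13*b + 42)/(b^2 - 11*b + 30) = (b - 7)/(b - 5)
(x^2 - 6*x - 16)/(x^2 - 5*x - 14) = (x - 8)/(x - 7)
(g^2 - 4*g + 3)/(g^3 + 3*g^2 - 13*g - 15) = (g - 1)/(g^2 + 6*g + 5)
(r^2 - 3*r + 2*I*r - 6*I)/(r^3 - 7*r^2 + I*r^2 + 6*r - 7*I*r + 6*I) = (r^2 + r*(-3 + 2*I) - 6*I)/(r^3 + r^2*(-7 + I) + r*(6 - 7*I) + 6*I)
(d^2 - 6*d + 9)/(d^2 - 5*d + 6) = (d - 3)/(d - 2)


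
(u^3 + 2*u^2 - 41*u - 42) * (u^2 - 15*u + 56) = u^5 - 13*u^4 - 15*u^3 + 685*u^2 - 1666*u - 2352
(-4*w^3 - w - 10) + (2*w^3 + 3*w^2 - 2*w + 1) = -2*w^3 + 3*w^2 - 3*w - 9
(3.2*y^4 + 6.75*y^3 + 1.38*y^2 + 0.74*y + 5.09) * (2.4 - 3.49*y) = -11.168*y^5 - 15.8775*y^4 + 11.3838*y^3 + 0.7294*y^2 - 15.9881*y + 12.216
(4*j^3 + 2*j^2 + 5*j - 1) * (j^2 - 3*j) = 4*j^5 - 10*j^4 - j^3 - 16*j^2 + 3*j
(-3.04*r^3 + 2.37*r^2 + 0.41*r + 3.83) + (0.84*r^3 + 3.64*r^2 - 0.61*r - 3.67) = -2.2*r^3 + 6.01*r^2 - 0.2*r + 0.16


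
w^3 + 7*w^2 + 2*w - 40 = (w - 2)*(w + 4)*(w + 5)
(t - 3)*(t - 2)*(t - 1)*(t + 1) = t^4 - 5*t^3 + 5*t^2 + 5*t - 6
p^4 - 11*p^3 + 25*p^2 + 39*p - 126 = (p - 7)*(p - 3)^2*(p + 2)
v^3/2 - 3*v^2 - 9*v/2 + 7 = (v/2 + 1)*(v - 7)*(v - 1)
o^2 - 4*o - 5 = (o - 5)*(o + 1)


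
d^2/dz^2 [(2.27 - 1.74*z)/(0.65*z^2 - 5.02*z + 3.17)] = (-(1.3*z - 5.02)*(1.74*z - 2.27)*(2.6*z - 10.04) + (6.786*z - 20.4206)*(0.65*z^2 - 5.02*z + 3.17))/(0.65*z^2 - 5.02*z + 3.17)^3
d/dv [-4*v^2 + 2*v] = 2 - 8*v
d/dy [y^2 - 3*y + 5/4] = 2*y - 3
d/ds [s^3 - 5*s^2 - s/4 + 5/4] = 3*s^2 - 10*s - 1/4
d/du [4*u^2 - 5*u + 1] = 8*u - 5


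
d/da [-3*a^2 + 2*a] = 2 - 6*a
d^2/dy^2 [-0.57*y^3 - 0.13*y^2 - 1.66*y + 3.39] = -3.42*y - 0.26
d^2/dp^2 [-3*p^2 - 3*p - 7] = -6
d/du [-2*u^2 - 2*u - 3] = -4*u - 2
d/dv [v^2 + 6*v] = 2*v + 6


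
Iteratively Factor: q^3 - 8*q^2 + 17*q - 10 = (q - 1)*(q^2 - 7*q + 10) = (q - 2)*(q - 1)*(q - 5)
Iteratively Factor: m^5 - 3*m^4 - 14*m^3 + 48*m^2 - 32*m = (m + 4)*(m^4 - 7*m^3 + 14*m^2 - 8*m) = (m - 1)*(m + 4)*(m^3 - 6*m^2 + 8*m) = m*(m - 1)*(m + 4)*(m^2 - 6*m + 8) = m*(m - 4)*(m - 1)*(m + 4)*(m - 2)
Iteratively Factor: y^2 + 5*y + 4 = (y + 1)*(y + 4)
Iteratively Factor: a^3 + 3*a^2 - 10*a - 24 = (a + 2)*(a^2 + a - 12) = (a - 3)*(a + 2)*(a + 4)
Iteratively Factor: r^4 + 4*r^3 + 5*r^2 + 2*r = (r + 1)*(r^3 + 3*r^2 + 2*r) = r*(r + 1)*(r^2 + 3*r + 2) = r*(r + 1)^2*(r + 2)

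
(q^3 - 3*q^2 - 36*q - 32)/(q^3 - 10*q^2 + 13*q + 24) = (q + 4)/(q - 3)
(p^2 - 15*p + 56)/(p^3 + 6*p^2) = (p^2 - 15*p + 56)/(p^2*(p + 6))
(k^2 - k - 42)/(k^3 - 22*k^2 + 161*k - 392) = (k + 6)/(k^2 - 15*k + 56)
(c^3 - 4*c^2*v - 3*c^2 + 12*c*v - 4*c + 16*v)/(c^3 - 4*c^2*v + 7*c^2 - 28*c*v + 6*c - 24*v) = (c - 4)/(c + 6)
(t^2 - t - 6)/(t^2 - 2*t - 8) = (t - 3)/(t - 4)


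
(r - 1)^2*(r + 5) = r^3 + 3*r^2 - 9*r + 5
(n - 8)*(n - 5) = n^2 - 13*n + 40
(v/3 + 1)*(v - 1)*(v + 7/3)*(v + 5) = v^4/3 + 28*v^3/9 + 70*v^2/9 + 4*v/9 - 35/3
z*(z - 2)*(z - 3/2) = z^3 - 7*z^2/2 + 3*z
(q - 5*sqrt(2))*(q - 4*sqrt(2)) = q^2 - 9*sqrt(2)*q + 40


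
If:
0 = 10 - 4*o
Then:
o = 5/2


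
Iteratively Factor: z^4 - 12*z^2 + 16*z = (z)*(z^3 - 12*z + 16) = z*(z - 2)*(z^2 + 2*z - 8) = z*(z - 2)*(z + 4)*(z - 2)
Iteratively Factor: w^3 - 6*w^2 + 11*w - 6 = (w - 1)*(w^2 - 5*w + 6) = (w - 2)*(w - 1)*(w - 3)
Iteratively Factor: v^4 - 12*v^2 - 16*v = (v)*(v^3 - 12*v - 16) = v*(v + 2)*(v^2 - 2*v - 8) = v*(v + 2)^2*(v - 4)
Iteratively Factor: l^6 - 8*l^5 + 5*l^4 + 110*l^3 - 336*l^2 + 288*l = (l - 4)*(l^5 - 4*l^4 - 11*l^3 + 66*l^2 - 72*l) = l*(l - 4)*(l^4 - 4*l^3 - 11*l^2 + 66*l - 72) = l*(l - 4)*(l - 2)*(l^3 - 2*l^2 - 15*l + 36) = l*(l - 4)*(l - 3)*(l - 2)*(l^2 + l - 12) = l*(l - 4)*(l - 3)*(l - 2)*(l + 4)*(l - 3)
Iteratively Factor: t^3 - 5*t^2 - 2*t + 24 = (t + 2)*(t^2 - 7*t + 12) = (t - 3)*(t + 2)*(t - 4)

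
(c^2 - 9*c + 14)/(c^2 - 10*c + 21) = (c - 2)/(c - 3)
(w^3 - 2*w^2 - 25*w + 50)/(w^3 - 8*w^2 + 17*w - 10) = (w + 5)/(w - 1)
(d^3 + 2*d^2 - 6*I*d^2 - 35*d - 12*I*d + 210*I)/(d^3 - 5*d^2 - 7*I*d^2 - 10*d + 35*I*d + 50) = (d^2 + d*(7 - 6*I) - 42*I)/(d^2 - 7*I*d - 10)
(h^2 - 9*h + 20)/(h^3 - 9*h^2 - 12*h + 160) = (h - 4)/(h^2 - 4*h - 32)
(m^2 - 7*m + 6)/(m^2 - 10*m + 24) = (m - 1)/(m - 4)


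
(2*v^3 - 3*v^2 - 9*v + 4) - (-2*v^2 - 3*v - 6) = 2*v^3 - v^2 - 6*v + 10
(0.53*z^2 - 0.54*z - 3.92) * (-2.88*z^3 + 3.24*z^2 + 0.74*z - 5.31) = -1.5264*z^5 + 3.2724*z^4 + 9.9322*z^3 - 15.9147*z^2 - 0.0333999999999999*z + 20.8152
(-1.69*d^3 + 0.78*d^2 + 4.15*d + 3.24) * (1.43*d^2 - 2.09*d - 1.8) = -2.4167*d^5 + 4.6475*d^4 + 7.3463*d^3 - 5.4443*d^2 - 14.2416*d - 5.832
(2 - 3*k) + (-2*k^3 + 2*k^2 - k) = -2*k^3 + 2*k^2 - 4*k + 2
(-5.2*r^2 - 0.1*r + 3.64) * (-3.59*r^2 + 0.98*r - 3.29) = 18.668*r^4 - 4.737*r^3 + 3.9424*r^2 + 3.8962*r - 11.9756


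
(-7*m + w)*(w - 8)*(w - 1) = -7*m*w^2 + 63*m*w - 56*m + w^3 - 9*w^2 + 8*w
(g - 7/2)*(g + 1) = g^2 - 5*g/2 - 7/2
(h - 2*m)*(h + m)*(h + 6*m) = h^3 + 5*h^2*m - 8*h*m^2 - 12*m^3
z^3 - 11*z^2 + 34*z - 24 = (z - 6)*(z - 4)*(z - 1)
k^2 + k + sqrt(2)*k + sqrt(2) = (k + 1)*(k + sqrt(2))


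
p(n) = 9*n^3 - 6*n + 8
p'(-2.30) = 136.83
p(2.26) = 98.33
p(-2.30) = -87.70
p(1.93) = 61.12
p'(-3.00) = 237.00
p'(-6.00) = 966.00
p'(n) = 27*n^2 - 6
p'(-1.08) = 25.49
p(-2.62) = -138.14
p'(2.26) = 131.91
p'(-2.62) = 179.34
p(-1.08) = 3.14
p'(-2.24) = 129.48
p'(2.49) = 161.40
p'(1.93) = 94.57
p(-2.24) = -79.71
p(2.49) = 132.00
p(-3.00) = -217.00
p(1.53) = 31.05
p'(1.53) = 57.20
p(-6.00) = -1900.00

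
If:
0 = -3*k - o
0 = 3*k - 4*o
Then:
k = 0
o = 0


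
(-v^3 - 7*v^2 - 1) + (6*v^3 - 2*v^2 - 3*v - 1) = 5*v^3 - 9*v^2 - 3*v - 2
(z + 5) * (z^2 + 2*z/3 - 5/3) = z^3 + 17*z^2/3 + 5*z/3 - 25/3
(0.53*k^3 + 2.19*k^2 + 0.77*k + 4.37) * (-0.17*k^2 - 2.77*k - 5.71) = -0.0901*k^5 - 1.8404*k^4 - 9.2235*k^3 - 15.3807*k^2 - 16.5016*k - 24.9527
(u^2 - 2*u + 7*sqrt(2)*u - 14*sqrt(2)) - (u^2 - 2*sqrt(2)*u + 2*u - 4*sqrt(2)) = -4*u + 9*sqrt(2)*u - 10*sqrt(2)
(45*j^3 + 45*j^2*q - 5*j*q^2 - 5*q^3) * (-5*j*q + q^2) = -225*j^4*q - 180*j^3*q^2 + 70*j^2*q^3 + 20*j*q^4 - 5*q^5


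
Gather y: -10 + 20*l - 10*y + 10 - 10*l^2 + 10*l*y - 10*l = -10*l^2 + 10*l + y*(10*l - 10)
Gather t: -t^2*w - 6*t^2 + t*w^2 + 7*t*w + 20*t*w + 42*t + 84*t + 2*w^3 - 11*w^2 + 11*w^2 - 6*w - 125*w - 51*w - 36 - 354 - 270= t^2*(-w - 6) + t*(w^2 + 27*w + 126) + 2*w^3 - 182*w - 660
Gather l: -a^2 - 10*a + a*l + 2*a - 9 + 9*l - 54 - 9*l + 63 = -a^2 + a*l - 8*a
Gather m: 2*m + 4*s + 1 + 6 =2*m + 4*s + 7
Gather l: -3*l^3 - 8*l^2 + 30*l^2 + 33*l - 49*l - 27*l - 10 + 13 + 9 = -3*l^3 + 22*l^2 - 43*l + 12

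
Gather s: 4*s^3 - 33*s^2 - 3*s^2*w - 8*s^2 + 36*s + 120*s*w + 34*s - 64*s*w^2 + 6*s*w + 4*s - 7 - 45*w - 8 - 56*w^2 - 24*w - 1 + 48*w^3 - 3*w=4*s^3 + s^2*(-3*w - 41) + s*(-64*w^2 + 126*w + 74) + 48*w^3 - 56*w^2 - 72*w - 16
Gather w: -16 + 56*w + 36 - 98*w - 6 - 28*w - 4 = 10 - 70*w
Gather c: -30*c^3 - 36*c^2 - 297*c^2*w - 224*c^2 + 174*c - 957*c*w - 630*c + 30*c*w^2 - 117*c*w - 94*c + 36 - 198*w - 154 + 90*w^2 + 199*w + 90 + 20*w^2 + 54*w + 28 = -30*c^3 + c^2*(-297*w - 260) + c*(30*w^2 - 1074*w - 550) + 110*w^2 + 55*w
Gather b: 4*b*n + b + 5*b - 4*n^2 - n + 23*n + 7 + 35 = b*(4*n + 6) - 4*n^2 + 22*n + 42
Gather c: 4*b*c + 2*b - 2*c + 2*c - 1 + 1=4*b*c + 2*b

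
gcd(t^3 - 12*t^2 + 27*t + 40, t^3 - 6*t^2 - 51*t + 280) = t^2 - 13*t + 40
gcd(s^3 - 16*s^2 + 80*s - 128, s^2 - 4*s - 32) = s - 8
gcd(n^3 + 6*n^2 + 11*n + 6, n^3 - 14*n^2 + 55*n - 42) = 1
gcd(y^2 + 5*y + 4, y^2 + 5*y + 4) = y^2 + 5*y + 4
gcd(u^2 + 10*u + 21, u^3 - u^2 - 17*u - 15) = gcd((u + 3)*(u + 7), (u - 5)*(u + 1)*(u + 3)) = u + 3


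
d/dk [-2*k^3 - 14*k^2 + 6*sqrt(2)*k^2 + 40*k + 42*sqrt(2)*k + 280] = -6*k^2 - 28*k + 12*sqrt(2)*k + 40 + 42*sqrt(2)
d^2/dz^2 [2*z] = 0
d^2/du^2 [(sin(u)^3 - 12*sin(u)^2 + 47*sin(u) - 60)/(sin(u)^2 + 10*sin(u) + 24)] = (-sin(u)^7 - 30*sin(u)^6 - 615*sin(u)^5 - 1882*sin(u)^4 + 12510*sin(u)^3 + 41976*sin(u)^2 - 48384*sin(u) - 45504)/((sin(u) + 4)^3*(sin(u) + 6)^3)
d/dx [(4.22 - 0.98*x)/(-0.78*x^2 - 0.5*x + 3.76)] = (-0.7644*x^2 + 6.5832*x - 1.5748)/(0.6084*x^4 + 0.78*x^3 - 5.6156*x^2 - 3.76*x + 14.1376)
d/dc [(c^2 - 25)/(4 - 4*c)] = (c^2 - 2*c*(c - 1) - 25)/(4*(c - 1)^2)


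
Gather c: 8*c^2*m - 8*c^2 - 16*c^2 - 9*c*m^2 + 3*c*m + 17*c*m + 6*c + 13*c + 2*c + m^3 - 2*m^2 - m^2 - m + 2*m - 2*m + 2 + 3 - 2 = c^2*(8*m - 24) + c*(-9*m^2 + 20*m + 21) + m^3 - 3*m^2 - m + 3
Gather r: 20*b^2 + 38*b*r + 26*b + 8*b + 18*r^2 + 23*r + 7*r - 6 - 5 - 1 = 20*b^2 + 34*b + 18*r^2 + r*(38*b + 30) - 12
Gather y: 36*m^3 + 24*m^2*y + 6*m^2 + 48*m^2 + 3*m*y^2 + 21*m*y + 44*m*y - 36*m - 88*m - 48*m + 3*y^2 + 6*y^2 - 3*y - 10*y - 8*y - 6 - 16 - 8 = 36*m^3 + 54*m^2 - 172*m + y^2*(3*m + 9) + y*(24*m^2 + 65*m - 21) - 30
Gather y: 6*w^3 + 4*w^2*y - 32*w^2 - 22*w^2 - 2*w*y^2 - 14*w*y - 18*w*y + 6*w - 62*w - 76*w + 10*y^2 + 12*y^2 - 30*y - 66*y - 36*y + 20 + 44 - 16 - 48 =6*w^3 - 54*w^2 - 132*w + y^2*(22 - 2*w) + y*(4*w^2 - 32*w - 132)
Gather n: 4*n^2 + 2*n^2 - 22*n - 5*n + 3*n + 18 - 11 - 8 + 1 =6*n^2 - 24*n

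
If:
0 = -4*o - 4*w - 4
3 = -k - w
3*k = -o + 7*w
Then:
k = -23/11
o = -1/11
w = -10/11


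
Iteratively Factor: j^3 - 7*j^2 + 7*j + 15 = (j + 1)*(j^2 - 8*j + 15) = (j - 3)*(j + 1)*(j - 5)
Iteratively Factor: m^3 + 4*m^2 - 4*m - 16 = (m - 2)*(m^2 + 6*m + 8) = (m - 2)*(m + 2)*(m + 4)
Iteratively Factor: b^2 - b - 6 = (b + 2)*(b - 3)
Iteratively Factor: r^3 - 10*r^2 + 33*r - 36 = (r - 3)*(r^2 - 7*r + 12) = (r - 4)*(r - 3)*(r - 3)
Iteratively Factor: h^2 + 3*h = (h + 3)*(h)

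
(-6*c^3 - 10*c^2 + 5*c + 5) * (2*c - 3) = -12*c^4 - 2*c^3 + 40*c^2 - 5*c - 15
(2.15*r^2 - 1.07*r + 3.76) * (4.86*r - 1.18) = 10.449*r^3 - 7.7372*r^2 + 19.5362*r - 4.4368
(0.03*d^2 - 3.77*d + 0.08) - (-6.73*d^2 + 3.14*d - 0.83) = 6.76*d^2 - 6.91*d + 0.91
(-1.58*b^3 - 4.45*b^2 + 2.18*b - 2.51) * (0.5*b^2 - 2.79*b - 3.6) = -0.79*b^5 + 2.1832*b^4 + 19.1935*b^3 + 8.6828*b^2 - 0.845100000000001*b + 9.036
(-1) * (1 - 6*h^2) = 6*h^2 - 1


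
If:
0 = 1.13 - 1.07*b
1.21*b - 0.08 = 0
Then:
No Solution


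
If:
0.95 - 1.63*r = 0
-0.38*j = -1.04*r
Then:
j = 1.60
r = 0.58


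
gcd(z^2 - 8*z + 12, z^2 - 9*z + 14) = z - 2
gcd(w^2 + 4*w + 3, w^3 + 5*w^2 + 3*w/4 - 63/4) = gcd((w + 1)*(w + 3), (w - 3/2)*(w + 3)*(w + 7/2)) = w + 3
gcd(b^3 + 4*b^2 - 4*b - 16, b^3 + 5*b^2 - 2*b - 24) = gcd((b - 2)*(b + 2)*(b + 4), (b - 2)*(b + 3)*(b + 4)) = b^2 + 2*b - 8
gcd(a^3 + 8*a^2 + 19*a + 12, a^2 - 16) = a + 4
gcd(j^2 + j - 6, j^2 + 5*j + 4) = 1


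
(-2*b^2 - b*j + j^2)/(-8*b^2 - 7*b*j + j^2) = (2*b - j)/(8*b - j)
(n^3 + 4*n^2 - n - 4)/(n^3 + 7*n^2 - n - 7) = (n + 4)/(n + 7)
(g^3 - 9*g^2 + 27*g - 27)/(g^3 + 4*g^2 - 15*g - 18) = (g^2 - 6*g + 9)/(g^2 + 7*g + 6)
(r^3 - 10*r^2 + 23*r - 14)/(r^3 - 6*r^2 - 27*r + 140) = (r^2 - 3*r + 2)/(r^2 + r - 20)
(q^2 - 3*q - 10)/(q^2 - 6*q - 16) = (q - 5)/(q - 8)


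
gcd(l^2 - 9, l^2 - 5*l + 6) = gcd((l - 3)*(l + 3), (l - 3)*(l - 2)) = l - 3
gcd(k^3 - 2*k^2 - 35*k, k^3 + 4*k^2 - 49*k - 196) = k - 7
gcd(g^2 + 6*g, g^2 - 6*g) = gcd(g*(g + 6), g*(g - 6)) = g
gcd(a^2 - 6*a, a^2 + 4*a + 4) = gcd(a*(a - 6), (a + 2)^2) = 1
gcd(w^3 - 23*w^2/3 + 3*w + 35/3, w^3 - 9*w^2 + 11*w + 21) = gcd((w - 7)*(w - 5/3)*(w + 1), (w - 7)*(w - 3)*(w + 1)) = w^2 - 6*w - 7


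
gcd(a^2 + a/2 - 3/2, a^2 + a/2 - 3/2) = a^2 + a/2 - 3/2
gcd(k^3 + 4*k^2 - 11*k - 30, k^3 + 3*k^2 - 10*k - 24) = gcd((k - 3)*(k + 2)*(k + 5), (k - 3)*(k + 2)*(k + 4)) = k^2 - k - 6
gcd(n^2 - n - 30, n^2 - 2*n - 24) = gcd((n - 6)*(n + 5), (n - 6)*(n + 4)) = n - 6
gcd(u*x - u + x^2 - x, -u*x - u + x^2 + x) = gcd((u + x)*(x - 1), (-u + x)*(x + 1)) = 1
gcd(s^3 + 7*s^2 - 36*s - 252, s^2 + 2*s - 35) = s + 7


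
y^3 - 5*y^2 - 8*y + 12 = (y - 6)*(y - 1)*(y + 2)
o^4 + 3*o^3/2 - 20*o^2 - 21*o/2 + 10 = (o - 4)*(o - 1/2)*(o + 1)*(o + 5)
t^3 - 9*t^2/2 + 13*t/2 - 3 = (t - 2)*(t - 3/2)*(t - 1)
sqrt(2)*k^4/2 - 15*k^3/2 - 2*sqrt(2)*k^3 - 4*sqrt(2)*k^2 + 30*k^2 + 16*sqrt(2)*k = k*(k - 4)*(k - 8*sqrt(2))*(sqrt(2)*k/2 + 1/2)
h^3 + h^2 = h^2*(h + 1)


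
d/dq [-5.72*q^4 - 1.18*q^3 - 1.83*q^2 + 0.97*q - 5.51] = -22.88*q^3 - 3.54*q^2 - 3.66*q + 0.97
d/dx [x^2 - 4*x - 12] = 2*x - 4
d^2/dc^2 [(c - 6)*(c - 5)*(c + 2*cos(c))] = -2*c^2*cos(c) - 8*c*sin(c) + 22*c*cos(c) + 6*c + 44*sin(c) - 56*cos(c) - 22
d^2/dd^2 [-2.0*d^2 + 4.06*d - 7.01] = -4.00000000000000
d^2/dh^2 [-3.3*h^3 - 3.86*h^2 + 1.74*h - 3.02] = -19.8*h - 7.72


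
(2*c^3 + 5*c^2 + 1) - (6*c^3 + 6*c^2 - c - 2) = -4*c^3 - c^2 + c + 3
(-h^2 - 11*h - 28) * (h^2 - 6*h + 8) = -h^4 - 5*h^3 + 30*h^2 + 80*h - 224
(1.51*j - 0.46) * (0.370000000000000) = 0.5587*j - 0.1702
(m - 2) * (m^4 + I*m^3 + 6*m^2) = m^5 - 2*m^4 + I*m^4 + 6*m^3 - 2*I*m^3 - 12*m^2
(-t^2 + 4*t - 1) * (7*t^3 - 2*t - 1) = -7*t^5 + 28*t^4 - 5*t^3 - 7*t^2 - 2*t + 1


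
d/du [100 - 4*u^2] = -8*u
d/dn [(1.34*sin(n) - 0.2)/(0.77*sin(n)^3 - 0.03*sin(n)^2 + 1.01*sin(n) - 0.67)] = (-2.0636*sin(n)^3 + 0.5022*sin(n)^2 - 0.012*sin(n) - 0.6958)*cos(n)/(0.5929*sin(n)^6 - 0.0462*sin(n)^5 + 1.5563*sin(n)^4 - 1.0924*sin(n)^3 + 1.0603*sin(n)^2 - 1.3534*sin(n) + 0.4489)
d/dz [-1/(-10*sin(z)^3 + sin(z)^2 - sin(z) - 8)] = (-30*sin(z)^2 + 2*sin(z) - 1)*cos(z)/(10*sin(z)^3 - sin(z)^2 + sin(z) + 8)^2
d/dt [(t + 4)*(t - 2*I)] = 2*t + 4 - 2*I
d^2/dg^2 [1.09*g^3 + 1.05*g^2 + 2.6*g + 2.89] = 6.54*g + 2.1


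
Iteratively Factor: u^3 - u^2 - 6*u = (u - 3)*(u^2 + 2*u) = u*(u - 3)*(u + 2)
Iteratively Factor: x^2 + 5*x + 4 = (x + 1)*(x + 4)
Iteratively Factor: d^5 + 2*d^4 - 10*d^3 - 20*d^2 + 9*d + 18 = (d + 3)*(d^4 - d^3 - 7*d^2 + d + 6) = (d - 3)*(d + 3)*(d^3 + 2*d^2 - d - 2) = (d - 3)*(d + 1)*(d + 3)*(d^2 + d - 2) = (d - 3)*(d + 1)*(d + 2)*(d + 3)*(d - 1)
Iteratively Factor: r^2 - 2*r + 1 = (r - 1)*(r - 1)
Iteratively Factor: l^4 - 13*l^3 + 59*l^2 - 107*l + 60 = (l - 1)*(l^3 - 12*l^2 + 47*l - 60) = (l - 4)*(l - 1)*(l^2 - 8*l + 15) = (l - 4)*(l - 3)*(l - 1)*(l - 5)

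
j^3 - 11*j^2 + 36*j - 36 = (j - 6)*(j - 3)*(j - 2)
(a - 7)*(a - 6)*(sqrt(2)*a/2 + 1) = sqrt(2)*a^3/2 - 13*sqrt(2)*a^2/2 + a^2 - 13*a + 21*sqrt(2)*a + 42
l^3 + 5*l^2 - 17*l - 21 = (l - 3)*(l + 1)*(l + 7)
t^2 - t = t*(t - 1)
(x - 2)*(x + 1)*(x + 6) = x^3 + 5*x^2 - 8*x - 12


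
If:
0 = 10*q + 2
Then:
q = -1/5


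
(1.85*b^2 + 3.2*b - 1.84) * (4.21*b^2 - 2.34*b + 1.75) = 7.7885*b^4 + 9.143*b^3 - 11.9969*b^2 + 9.9056*b - 3.22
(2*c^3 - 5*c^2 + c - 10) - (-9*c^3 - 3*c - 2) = 11*c^3 - 5*c^2 + 4*c - 8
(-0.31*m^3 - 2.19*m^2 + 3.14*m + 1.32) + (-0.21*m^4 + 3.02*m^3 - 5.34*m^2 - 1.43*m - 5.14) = -0.21*m^4 + 2.71*m^3 - 7.53*m^2 + 1.71*m - 3.82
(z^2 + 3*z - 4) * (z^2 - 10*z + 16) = z^4 - 7*z^3 - 18*z^2 + 88*z - 64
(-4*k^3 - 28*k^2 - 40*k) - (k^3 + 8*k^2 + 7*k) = -5*k^3 - 36*k^2 - 47*k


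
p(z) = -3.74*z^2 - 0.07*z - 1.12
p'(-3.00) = 22.37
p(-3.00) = -34.57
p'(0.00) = -0.07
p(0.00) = -1.12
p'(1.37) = -10.32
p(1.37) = -8.24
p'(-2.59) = 19.30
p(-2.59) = -26.03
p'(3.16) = -23.71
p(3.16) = -38.69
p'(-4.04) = 30.15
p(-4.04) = -61.88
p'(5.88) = -44.05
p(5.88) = -130.84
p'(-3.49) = 26.04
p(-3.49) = -46.43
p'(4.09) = -30.66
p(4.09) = -63.97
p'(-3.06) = 22.82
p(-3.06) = -35.93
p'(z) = -7.48*z - 0.07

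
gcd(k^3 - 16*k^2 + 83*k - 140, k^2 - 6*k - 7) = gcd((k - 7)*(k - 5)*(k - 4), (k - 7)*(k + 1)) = k - 7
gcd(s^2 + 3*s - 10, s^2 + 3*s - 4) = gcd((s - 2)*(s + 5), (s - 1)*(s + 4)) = 1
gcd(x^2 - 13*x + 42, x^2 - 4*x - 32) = 1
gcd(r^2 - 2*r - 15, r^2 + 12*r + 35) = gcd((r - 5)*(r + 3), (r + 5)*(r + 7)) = 1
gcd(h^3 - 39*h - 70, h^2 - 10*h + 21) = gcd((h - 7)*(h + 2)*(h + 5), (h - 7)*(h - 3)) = h - 7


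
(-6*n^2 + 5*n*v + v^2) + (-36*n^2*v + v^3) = -36*n^2*v - 6*n^2 + 5*n*v + v^3 + v^2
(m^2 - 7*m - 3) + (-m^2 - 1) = -7*m - 4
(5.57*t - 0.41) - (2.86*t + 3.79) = 2.71*t - 4.2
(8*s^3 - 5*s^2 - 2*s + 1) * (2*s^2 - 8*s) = 16*s^5 - 74*s^4 + 36*s^3 + 18*s^2 - 8*s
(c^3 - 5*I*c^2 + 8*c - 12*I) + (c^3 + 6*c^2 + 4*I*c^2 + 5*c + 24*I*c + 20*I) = 2*c^3 + 6*c^2 - I*c^2 + 13*c + 24*I*c + 8*I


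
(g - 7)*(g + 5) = g^2 - 2*g - 35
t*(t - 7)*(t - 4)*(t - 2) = t^4 - 13*t^3 + 50*t^2 - 56*t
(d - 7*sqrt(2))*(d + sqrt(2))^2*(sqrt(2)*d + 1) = sqrt(2)*d^4 - 9*d^3 - 31*sqrt(2)*d^2 - 54*d - 14*sqrt(2)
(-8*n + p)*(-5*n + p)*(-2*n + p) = -80*n^3 + 66*n^2*p - 15*n*p^2 + p^3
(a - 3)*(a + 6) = a^2 + 3*a - 18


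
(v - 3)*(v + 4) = v^2 + v - 12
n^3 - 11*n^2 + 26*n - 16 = (n - 8)*(n - 2)*(n - 1)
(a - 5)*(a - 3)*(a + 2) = a^3 - 6*a^2 - a + 30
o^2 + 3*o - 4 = (o - 1)*(o + 4)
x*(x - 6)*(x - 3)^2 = x^4 - 12*x^3 + 45*x^2 - 54*x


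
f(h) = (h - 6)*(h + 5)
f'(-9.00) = -19.00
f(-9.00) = 60.00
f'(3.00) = 5.00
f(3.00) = -24.00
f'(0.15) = -0.70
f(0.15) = -30.13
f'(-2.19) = -5.38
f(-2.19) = -23.01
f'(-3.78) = -8.56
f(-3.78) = -11.93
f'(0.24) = -0.52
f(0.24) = -30.18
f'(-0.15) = -1.30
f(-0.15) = -29.83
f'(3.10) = 5.20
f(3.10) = -23.49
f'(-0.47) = -1.94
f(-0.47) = -29.31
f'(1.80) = 2.60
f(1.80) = -28.56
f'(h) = 2*h - 1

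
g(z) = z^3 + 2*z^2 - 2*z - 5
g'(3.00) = 37.00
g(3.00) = 34.00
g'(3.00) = 37.00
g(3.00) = 34.00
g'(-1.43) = -1.59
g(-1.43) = -0.97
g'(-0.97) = -3.06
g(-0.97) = -2.09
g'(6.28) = 141.44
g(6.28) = 308.99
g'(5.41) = 107.44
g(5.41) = 201.06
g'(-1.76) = 0.25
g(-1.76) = -0.74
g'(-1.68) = -0.25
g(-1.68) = -0.74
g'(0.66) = 1.95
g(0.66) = -5.16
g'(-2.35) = 5.17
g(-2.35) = -2.23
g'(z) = 3*z^2 + 4*z - 2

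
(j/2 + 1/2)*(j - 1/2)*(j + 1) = j^3/2 + 3*j^2/4 - 1/4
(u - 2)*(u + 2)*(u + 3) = u^3 + 3*u^2 - 4*u - 12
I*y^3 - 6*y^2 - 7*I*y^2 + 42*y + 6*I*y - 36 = (y - 6)*(y + 6*I)*(I*y - I)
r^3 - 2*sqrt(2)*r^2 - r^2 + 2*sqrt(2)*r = r*(r - 1)*(r - 2*sqrt(2))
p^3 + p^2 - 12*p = p*(p - 3)*(p + 4)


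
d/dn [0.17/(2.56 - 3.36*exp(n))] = 0.5712*exp(n)/(3.36*exp(n) - 2.56)^2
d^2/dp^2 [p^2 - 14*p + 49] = 2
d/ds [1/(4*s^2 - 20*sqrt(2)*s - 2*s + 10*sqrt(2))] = (-4*s + 1 + 10*sqrt(2))/(2*(2*s^2 - 10*sqrt(2)*s - s + 5*sqrt(2))^2)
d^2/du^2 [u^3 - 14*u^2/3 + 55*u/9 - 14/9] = 6*u - 28/3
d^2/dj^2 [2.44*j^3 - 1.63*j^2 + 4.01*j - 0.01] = 14.64*j - 3.26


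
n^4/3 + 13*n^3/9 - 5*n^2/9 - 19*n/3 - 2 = (n/3 + 1)*(n - 2)*(n + 1/3)*(n + 3)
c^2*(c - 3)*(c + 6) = c^4 + 3*c^3 - 18*c^2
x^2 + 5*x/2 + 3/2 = (x + 1)*(x + 3/2)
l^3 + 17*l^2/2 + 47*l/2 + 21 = (l + 2)*(l + 3)*(l + 7/2)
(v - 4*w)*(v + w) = v^2 - 3*v*w - 4*w^2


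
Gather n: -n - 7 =-n - 7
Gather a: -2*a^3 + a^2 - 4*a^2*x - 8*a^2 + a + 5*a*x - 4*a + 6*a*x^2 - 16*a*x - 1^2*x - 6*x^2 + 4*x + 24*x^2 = -2*a^3 + a^2*(-4*x - 7) + a*(6*x^2 - 11*x - 3) + 18*x^2 + 3*x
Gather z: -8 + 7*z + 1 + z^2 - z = z^2 + 6*z - 7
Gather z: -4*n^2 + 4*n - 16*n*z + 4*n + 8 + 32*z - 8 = -4*n^2 + 8*n + z*(32 - 16*n)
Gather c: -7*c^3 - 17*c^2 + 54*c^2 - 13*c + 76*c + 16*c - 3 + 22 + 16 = -7*c^3 + 37*c^2 + 79*c + 35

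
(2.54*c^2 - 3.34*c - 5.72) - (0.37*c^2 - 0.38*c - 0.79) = 2.17*c^2 - 2.96*c - 4.93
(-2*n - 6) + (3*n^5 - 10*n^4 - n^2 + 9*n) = 3*n^5 - 10*n^4 - n^2 + 7*n - 6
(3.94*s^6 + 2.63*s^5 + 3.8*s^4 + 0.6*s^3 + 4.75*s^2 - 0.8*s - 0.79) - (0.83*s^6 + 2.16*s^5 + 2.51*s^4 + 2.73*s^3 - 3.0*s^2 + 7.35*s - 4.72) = 3.11*s^6 + 0.47*s^5 + 1.29*s^4 - 2.13*s^3 + 7.75*s^2 - 8.15*s + 3.93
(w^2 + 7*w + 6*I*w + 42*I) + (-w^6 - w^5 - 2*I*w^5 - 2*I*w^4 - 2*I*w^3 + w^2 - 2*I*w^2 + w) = -w^6 - w^5 - 2*I*w^5 - 2*I*w^4 - 2*I*w^3 + 2*w^2 - 2*I*w^2 + 8*w + 6*I*w + 42*I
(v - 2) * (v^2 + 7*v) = v^3 + 5*v^2 - 14*v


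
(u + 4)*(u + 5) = u^2 + 9*u + 20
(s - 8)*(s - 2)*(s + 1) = s^3 - 9*s^2 + 6*s + 16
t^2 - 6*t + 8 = (t - 4)*(t - 2)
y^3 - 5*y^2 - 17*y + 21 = (y - 7)*(y - 1)*(y + 3)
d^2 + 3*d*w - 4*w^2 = (d - w)*(d + 4*w)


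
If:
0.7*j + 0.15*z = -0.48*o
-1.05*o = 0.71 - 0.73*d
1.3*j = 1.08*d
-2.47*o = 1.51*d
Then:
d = 0.52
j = 0.43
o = -0.32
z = -0.99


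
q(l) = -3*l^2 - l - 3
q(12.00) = -447.00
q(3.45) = -42.16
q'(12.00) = -73.00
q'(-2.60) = 14.60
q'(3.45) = -21.70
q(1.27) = -9.11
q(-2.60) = -20.68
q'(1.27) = -8.62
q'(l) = -6*l - 1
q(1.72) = -13.60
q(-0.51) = -3.27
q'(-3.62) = 20.72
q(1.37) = -10.00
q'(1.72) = -11.32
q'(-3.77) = 21.62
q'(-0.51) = 2.06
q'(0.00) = -1.00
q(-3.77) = -41.87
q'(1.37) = -9.22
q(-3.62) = -38.69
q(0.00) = -3.00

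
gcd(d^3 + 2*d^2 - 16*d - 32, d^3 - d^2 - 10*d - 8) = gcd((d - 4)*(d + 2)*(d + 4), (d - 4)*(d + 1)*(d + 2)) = d^2 - 2*d - 8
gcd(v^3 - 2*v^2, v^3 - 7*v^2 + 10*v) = v^2 - 2*v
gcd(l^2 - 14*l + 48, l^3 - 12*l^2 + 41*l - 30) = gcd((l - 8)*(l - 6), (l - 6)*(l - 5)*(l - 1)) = l - 6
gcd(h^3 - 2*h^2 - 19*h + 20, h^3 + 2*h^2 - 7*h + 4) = h^2 + 3*h - 4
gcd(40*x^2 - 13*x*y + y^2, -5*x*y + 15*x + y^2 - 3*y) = 5*x - y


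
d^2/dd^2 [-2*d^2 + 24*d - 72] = -4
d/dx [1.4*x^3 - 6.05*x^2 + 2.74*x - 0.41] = 4.2*x^2 - 12.1*x + 2.74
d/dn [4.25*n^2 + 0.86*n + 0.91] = 8.5*n + 0.86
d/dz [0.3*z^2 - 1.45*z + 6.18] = 0.6*z - 1.45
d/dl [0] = 0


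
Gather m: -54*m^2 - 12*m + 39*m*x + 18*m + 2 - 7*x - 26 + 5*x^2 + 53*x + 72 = -54*m^2 + m*(39*x + 6) + 5*x^2 + 46*x + 48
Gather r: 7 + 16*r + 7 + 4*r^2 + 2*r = 4*r^2 + 18*r + 14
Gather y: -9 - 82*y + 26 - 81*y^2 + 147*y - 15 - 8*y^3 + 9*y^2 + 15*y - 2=-8*y^3 - 72*y^2 + 80*y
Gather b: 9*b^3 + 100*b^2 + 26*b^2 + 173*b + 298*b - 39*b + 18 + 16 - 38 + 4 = 9*b^3 + 126*b^2 + 432*b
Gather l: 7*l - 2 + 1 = 7*l - 1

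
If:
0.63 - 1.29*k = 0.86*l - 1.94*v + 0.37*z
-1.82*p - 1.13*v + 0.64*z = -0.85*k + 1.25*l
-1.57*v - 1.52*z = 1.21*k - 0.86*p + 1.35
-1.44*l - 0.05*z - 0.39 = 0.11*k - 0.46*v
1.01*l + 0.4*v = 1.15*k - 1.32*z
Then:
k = -0.23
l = -0.46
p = 0.71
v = -0.62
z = 0.34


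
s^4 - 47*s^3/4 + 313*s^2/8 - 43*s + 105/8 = (s - 7)*(s - 3)*(s - 5/4)*(s - 1/2)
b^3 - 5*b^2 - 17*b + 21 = (b - 7)*(b - 1)*(b + 3)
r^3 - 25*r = r*(r - 5)*(r + 5)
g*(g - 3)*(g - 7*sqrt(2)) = g^3 - 7*sqrt(2)*g^2 - 3*g^2 + 21*sqrt(2)*g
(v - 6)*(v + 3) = v^2 - 3*v - 18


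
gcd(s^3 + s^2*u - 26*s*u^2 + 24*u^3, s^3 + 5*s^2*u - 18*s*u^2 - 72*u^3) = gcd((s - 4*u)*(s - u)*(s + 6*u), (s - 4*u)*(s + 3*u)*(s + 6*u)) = s^2 + 2*s*u - 24*u^2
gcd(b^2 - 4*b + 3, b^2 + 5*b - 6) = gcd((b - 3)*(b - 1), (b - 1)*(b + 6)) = b - 1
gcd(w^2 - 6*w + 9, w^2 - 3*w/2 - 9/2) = w - 3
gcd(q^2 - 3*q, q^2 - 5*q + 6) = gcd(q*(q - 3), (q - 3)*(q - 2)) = q - 3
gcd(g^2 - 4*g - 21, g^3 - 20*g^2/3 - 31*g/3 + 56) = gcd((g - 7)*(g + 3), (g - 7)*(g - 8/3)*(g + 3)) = g^2 - 4*g - 21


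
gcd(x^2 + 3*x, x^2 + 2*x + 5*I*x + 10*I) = 1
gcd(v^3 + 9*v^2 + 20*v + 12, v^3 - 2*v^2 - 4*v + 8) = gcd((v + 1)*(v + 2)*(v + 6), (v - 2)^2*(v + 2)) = v + 2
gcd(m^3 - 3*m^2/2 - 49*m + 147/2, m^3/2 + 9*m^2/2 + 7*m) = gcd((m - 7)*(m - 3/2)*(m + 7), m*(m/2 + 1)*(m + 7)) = m + 7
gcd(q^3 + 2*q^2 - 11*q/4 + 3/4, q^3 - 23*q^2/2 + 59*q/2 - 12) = q - 1/2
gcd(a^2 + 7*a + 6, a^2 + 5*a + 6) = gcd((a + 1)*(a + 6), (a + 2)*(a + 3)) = 1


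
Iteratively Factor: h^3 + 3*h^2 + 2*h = (h + 1)*(h^2 + 2*h) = h*(h + 1)*(h + 2)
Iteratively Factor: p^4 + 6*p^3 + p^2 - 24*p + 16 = (p - 1)*(p^3 + 7*p^2 + 8*p - 16) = (p - 1)^2*(p^2 + 8*p + 16) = (p - 1)^2*(p + 4)*(p + 4)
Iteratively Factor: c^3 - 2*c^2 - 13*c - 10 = (c - 5)*(c^2 + 3*c + 2) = (c - 5)*(c + 2)*(c + 1)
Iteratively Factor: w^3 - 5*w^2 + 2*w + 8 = (w - 2)*(w^2 - 3*w - 4) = (w - 4)*(w - 2)*(w + 1)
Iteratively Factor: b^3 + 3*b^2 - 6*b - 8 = (b - 2)*(b^2 + 5*b + 4) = (b - 2)*(b + 1)*(b + 4)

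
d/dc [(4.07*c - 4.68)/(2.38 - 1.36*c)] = (4.517648*c - 7.905884)/(1.36*c - 2.38)^3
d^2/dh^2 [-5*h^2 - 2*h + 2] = -10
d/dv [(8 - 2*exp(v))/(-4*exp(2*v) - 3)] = 2*(-8*(exp(v) - 4)*exp(v) + 4*exp(2*v) + 3)*exp(v)/(4*exp(2*v) + 3)^2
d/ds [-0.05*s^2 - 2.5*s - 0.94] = -0.1*s - 2.5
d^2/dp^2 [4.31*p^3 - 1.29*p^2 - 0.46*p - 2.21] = 25.86*p - 2.58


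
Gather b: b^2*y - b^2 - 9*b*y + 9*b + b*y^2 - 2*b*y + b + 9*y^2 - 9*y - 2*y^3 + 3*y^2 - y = b^2*(y - 1) + b*(y^2 - 11*y + 10) - 2*y^3 + 12*y^2 - 10*y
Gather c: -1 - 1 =-2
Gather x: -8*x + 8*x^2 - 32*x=8*x^2 - 40*x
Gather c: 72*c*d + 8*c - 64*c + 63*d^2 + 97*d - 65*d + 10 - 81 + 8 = c*(72*d - 56) + 63*d^2 + 32*d - 63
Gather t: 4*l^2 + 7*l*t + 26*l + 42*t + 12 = 4*l^2 + 26*l + t*(7*l + 42) + 12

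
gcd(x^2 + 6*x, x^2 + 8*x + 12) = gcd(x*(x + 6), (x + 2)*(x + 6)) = x + 6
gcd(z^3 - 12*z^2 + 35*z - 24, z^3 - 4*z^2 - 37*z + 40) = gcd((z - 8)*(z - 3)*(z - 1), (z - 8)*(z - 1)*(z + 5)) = z^2 - 9*z + 8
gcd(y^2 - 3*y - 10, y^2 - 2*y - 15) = y - 5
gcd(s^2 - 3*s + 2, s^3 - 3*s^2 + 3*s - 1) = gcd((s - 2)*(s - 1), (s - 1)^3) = s - 1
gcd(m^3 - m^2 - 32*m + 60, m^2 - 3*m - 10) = m - 5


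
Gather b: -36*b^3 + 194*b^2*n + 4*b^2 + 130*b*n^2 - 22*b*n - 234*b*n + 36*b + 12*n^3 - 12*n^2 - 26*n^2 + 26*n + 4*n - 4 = -36*b^3 + b^2*(194*n + 4) + b*(130*n^2 - 256*n + 36) + 12*n^3 - 38*n^2 + 30*n - 4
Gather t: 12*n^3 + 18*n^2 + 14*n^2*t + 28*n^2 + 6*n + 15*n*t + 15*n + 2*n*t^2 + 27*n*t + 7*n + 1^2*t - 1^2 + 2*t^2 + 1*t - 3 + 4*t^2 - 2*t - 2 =12*n^3 + 46*n^2 + 28*n + t^2*(2*n + 6) + t*(14*n^2 + 42*n) - 6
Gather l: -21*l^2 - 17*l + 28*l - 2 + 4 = -21*l^2 + 11*l + 2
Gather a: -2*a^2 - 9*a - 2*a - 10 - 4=-2*a^2 - 11*a - 14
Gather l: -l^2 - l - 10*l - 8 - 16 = -l^2 - 11*l - 24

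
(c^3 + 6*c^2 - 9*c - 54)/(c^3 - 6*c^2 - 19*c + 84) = (c^2 + 9*c + 18)/(c^2 - 3*c - 28)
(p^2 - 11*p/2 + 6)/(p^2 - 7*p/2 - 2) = (2*p - 3)/(2*p + 1)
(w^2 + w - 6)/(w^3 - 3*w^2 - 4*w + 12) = (w + 3)/(w^2 - w - 6)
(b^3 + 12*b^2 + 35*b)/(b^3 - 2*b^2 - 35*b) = (b + 7)/(b - 7)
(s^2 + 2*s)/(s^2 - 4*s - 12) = s/(s - 6)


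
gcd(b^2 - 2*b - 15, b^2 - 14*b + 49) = 1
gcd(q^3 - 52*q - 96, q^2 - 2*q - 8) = q + 2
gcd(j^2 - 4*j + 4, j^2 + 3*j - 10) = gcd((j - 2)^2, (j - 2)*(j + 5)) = j - 2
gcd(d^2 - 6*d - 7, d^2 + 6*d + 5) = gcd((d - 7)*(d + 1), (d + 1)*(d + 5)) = d + 1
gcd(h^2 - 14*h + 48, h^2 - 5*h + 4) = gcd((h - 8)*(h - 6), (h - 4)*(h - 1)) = 1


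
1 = 1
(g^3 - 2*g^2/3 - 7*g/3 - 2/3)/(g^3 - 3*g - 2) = (g + 1/3)/(g + 1)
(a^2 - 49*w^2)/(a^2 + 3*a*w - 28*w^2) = (-a + 7*w)/(-a + 4*w)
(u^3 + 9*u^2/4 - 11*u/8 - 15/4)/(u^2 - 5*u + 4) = (8*u^3 + 18*u^2 - 11*u - 30)/(8*(u^2 - 5*u + 4))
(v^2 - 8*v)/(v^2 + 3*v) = (v - 8)/(v + 3)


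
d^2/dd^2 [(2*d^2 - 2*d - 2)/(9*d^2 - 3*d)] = 4*(-6*d^3 - 27*d^2 + 9*d - 1)/(3*d^3*(27*d^3 - 27*d^2 + 9*d - 1))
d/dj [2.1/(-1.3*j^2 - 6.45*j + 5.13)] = (5.46*j + 13.545)/(1.3*j^2 + 6.45*j - 5.13)^2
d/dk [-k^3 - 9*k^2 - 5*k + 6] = -3*k^2 - 18*k - 5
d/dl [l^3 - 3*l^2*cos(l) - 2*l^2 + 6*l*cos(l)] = 3*l^2*sin(l) + 3*l^2 - 6*sqrt(2)*l*sin(l + pi/4) - 4*l + 6*cos(l)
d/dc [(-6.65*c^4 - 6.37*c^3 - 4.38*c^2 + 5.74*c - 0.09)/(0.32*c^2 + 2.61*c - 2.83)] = (-4.256*c^5 - 54.1079*c^4 + 42.0266*c^3 + 40.8127*c^2 + 24.8484*c - 16.0093)/(0.1024*c^4 + 1.6704*c^3 + 5.0009*c^2 - 14.7726*c + 8.0089)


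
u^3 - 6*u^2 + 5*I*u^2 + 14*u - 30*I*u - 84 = (u - 6)*(u - 2*I)*(u + 7*I)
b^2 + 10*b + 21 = (b + 3)*(b + 7)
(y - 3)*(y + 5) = y^2 + 2*y - 15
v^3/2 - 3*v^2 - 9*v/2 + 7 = (v/2 + 1)*(v - 7)*(v - 1)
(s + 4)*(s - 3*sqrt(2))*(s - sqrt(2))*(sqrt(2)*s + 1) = sqrt(2)*s^4 - 7*s^3 + 4*sqrt(2)*s^3 - 28*s^2 + 2*sqrt(2)*s^2 + 6*s + 8*sqrt(2)*s + 24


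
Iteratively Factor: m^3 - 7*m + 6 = (m - 2)*(m^2 + 2*m - 3) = (m - 2)*(m + 3)*(m - 1)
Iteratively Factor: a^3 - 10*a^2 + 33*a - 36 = (a - 3)*(a^2 - 7*a + 12) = (a - 3)^2*(a - 4)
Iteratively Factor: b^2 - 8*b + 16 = (b - 4)*(b - 4)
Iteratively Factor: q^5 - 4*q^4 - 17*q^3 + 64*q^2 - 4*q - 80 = (q + 4)*(q^4 - 8*q^3 + 15*q^2 + 4*q - 20) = (q - 2)*(q + 4)*(q^3 - 6*q^2 + 3*q + 10) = (q - 2)^2*(q + 4)*(q^2 - 4*q - 5) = (q - 2)^2*(q + 1)*(q + 4)*(q - 5)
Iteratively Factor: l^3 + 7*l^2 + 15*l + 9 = (l + 3)*(l^2 + 4*l + 3) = (l + 3)^2*(l + 1)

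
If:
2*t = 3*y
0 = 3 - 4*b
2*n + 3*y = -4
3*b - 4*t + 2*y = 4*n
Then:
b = 3/4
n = 91/16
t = -123/16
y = -41/8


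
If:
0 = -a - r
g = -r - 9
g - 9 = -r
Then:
No Solution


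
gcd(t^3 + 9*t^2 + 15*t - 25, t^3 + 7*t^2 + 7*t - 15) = t^2 + 4*t - 5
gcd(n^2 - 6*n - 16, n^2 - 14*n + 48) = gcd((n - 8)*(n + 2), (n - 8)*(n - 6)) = n - 8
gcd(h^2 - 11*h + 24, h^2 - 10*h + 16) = h - 8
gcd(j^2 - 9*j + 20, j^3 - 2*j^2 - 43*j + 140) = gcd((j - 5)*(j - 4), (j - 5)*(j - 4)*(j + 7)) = j^2 - 9*j + 20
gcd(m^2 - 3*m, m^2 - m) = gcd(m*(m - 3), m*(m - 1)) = m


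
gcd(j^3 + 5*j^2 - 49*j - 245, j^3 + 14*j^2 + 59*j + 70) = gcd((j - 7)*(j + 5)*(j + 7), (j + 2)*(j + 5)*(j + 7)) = j^2 + 12*j + 35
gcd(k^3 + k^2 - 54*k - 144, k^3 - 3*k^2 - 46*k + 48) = k^2 - 2*k - 48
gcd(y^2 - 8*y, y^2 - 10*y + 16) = y - 8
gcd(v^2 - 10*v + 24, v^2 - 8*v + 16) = v - 4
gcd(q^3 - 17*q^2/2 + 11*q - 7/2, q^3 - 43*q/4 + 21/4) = q - 1/2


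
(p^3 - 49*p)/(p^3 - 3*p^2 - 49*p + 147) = p/(p - 3)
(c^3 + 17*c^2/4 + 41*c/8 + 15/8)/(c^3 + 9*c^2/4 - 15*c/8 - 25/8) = (4*c + 3)/(4*c - 5)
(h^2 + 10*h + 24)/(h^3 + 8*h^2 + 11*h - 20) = (h + 6)/(h^2 + 4*h - 5)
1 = 1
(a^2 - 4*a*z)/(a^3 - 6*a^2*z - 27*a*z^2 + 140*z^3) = -a/(-a^2 + 2*a*z + 35*z^2)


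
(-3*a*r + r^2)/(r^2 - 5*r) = (-3*a + r)/(r - 5)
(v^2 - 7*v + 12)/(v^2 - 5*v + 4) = (v - 3)/(v - 1)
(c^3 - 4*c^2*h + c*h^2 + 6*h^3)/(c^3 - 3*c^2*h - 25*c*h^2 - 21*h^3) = (c^2 - 5*c*h + 6*h^2)/(c^2 - 4*c*h - 21*h^2)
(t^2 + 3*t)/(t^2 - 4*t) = (t + 3)/(t - 4)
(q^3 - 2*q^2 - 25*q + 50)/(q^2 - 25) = q - 2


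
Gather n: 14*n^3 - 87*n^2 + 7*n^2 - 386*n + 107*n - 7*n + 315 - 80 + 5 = 14*n^3 - 80*n^2 - 286*n + 240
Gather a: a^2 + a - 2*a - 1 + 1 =a^2 - a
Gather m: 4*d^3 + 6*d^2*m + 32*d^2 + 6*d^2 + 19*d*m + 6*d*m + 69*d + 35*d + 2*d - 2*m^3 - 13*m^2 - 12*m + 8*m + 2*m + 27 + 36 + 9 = 4*d^3 + 38*d^2 + 106*d - 2*m^3 - 13*m^2 + m*(6*d^2 + 25*d - 2) + 72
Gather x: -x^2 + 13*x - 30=-x^2 + 13*x - 30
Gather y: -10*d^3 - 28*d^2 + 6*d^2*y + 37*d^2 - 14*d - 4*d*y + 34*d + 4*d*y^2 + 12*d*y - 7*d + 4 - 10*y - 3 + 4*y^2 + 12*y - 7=-10*d^3 + 9*d^2 + 13*d + y^2*(4*d + 4) + y*(6*d^2 + 8*d + 2) - 6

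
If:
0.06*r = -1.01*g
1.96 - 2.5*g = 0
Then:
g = 0.78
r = -13.20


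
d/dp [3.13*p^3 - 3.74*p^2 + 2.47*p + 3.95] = 9.39*p^2 - 7.48*p + 2.47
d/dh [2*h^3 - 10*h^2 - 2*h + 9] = 6*h^2 - 20*h - 2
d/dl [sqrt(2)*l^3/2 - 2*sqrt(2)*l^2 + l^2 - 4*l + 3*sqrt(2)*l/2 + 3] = 3*sqrt(2)*l^2/2 - 4*sqrt(2)*l + 2*l - 4 + 3*sqrt(2)/2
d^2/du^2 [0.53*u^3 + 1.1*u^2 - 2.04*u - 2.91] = 3.18*u + 2.2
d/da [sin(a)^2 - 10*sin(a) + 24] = 2*(sin(a) - 5)*cos(a)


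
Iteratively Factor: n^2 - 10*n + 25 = (n - 5)*(n - 5)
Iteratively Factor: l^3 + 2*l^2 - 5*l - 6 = (l - 2)*(l^2 + 4*l + 3) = (l - 2)*(l + 1)*(l + 3)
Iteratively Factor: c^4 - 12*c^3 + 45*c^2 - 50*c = (c - 5)*(c^3 - 7*c^2 + 10*c) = (c - 5)*(c - 2)*(c^2 - 5*c) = (c - 5)^2*(c - 2)*(c)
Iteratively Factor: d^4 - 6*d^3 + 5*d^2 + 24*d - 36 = (d - 2)*(d^3 - 4*d^2 - 3*d + 18) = (d - 3)*(d - 2)*(d^2 - d - 6) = (d - 3)^2*(d - 2)*(d + 2)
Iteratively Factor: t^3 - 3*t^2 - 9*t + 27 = (t + 3)*(t^2 - 6*t + 9) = (t - 3)*(t + 3)*(t - 3)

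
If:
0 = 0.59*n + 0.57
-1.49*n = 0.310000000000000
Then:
No Solution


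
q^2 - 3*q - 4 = (q - 4)*(q + 1)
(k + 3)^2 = k^2 + 6*k + 9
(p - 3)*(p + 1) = p^2 - 2*p - 3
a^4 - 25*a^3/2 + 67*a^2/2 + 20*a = a*(a - 8)*(a - 5)*(a + 1/2)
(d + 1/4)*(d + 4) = d^2 + 17*d/4 + 1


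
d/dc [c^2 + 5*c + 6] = 2*c + 5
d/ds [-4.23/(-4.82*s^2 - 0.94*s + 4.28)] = (-40.7772*s - 3.9762)/(4.82*s^2 + 0.94*s - 4.28)^2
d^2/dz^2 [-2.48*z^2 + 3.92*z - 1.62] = -4.96000000000000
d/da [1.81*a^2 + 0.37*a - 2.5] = 3.62*a + 0.37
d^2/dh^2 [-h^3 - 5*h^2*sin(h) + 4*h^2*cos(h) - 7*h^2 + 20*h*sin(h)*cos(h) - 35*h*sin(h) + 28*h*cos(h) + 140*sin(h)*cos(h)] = 5*h^2*sin(h) - 4*h^2*cos(h) + 19*h*sin(h) - 40*h*sin(2*h) - 48*h*cos(h) - 6*h - 66*sin(h) - 280*sin(2*h) - 62*cos(h) + 40*cos(2*h) - 14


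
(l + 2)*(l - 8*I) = l^2 + 2*l - 8*I*l - 16*I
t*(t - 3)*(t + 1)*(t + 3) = t^4 + t^3 - 9*t^2 - 9*t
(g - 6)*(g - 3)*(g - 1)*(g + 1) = g^4 - 9*g^3 + 17*g^2 + 9*g - 18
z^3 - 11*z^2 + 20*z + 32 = (z - 8)*(z - 4)*(z + 1)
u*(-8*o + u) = -8*o*u + u^2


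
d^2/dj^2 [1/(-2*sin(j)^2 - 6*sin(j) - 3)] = 2*(8*sin(j)^4 + 18*sin(j)^3 - 6*sin(j)^2 - 45*sin(j) - 30)/(6*sin(j) - cos(2*j) + 4)^3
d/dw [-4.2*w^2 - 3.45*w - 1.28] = -8.4*w - 3.45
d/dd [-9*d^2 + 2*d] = 2 - 18*d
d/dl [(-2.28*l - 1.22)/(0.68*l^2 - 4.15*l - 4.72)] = (1.5504*l^2 + 1.6592*l + 5.6986)/(0.4624*l^4 - 5.644*l^3 + 10.8033*l^2 + 39.176*l + 22.2784)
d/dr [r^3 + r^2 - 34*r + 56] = 3*r^2 + 2*r - 34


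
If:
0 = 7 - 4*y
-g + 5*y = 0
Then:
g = 35/4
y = 7/4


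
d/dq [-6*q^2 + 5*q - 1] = 5 - 12*q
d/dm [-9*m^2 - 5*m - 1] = -18*m - 5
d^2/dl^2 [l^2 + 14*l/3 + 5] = 2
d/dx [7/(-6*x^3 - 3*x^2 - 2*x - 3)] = 14*(9*x^2 + 3*x + 1)/(6*x^3 + 3*x^2 + 2*x + 3)^2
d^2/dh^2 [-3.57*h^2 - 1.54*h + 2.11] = -7.14000000000000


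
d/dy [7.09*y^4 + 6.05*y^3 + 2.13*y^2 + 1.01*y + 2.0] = 28.36*y^3 + 18.15*y^2 + 4.26*y + 1.01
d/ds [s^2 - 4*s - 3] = 2*s - 4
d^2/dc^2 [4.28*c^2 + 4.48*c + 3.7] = 8.56000000000000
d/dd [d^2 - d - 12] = 2*d - 1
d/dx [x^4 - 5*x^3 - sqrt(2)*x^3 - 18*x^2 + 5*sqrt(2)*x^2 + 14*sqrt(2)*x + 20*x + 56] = 4*x^3 - 15*x^2 - 3*sqrt(2)*x^2 - 36*x + 10*sqrt(2)*x + 14*sqrt(2) + 20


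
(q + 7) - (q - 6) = 13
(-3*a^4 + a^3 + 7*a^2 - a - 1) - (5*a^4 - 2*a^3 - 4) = -8*a^4 + 3*a^3 + 7*a^2 - a + 3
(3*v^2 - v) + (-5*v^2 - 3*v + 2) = -2*v^2 - 4*v + 2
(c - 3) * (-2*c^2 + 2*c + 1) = -2*c^3 + 8*c^2 - 5*c - 3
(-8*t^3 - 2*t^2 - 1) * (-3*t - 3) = 24*t^4 + 30*t^3 + 6*t^2 + 3*t + 3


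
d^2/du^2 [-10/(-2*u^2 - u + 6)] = 20*(-4*u^2 - 2*u + (4*u + 1)^2 + 12)/(2*u^2 + u - 6)^3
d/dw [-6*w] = -6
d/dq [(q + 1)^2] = 2*q + 2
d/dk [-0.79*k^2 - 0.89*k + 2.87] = -1.58*k - 0.89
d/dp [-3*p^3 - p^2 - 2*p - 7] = -9*p^2 - 2*p - 2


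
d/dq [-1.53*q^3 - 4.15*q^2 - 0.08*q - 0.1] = -4.59*q^2 - 8.3*q - 0.08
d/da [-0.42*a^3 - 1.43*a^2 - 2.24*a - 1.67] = -1.26*a^2 - 2.86*a - 2.24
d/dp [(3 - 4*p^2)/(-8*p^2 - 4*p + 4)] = (p^2 + p + 3/4)/(4*p^4 + 4*p^3 - 3*p^2 - 2*p + 1)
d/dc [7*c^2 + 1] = 14*c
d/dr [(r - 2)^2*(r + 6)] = (r - 2)*(3*r + 10)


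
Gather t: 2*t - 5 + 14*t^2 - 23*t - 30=14*t^2 - 21*t - 35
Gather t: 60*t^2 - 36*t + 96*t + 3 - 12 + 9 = 60*t^2 + 60*t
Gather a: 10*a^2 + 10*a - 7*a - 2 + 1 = 10*a^2 + 3*a - 1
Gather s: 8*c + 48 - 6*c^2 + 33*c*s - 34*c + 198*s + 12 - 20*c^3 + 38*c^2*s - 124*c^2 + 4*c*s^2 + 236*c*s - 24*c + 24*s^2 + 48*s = -20*c^3 - 130*c^2 - 50*c + s^2*(4*c + 24) + s*(38*c^2 + 269*c + 246) + 60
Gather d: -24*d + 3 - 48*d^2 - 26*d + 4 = -48*d^2 - 50*d + 7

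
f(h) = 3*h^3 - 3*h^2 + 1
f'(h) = 9*h^2 - 6*h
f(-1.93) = -31.74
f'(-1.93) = 45.10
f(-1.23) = -9.12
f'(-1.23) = 21.00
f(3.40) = 84.23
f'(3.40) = 83.64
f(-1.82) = -27.02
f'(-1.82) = 40.73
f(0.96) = 0.89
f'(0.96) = 2.53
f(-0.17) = 0.90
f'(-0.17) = 1.28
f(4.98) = 297.12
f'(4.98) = 193.32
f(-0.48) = -0.02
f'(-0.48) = 4.95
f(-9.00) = -2429.00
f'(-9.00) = 783.00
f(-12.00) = -5615.00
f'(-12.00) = 1368.00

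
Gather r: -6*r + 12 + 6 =18 - 6*r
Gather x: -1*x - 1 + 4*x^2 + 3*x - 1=4*x^2 + 2*x - 2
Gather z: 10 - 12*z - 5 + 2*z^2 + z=2*z^2 - 11*z + 5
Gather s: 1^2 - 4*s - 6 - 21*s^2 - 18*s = -21*s^2 - 22*s - 5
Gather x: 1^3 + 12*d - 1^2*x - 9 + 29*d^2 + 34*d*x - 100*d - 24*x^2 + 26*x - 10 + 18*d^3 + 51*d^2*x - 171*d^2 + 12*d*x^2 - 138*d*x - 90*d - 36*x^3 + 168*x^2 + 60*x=18*d^3 - 142*d^2 - 178*d - 36*x^3 + x^2*(12*d + 144) + x*(51*d^2 - 104*d + 85) - 18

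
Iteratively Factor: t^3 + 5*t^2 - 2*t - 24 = (t + 3)*(t^2 + 2*t - 8) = (t + 3)*(t + 4)*(t - 2)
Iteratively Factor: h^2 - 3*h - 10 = (h + 2)*(h - 5)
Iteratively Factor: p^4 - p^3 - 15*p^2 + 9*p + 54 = (p + 2)*(p^3 - 3*p^2 - 9*p + 27) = (p - 3)*(p + 2)*(p^2 - 9) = (p - 3)^2*(p + 2)*(p + 3)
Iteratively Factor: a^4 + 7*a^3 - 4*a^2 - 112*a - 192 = (a - 4)*(a^3 + 11*a^2 + 40*a + 48) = (a - 4)*(a + 4)*(a^2 + 7*a + 12) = (a - 4)*(a + 4)^2*(a + 3)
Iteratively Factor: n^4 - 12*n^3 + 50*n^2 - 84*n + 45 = (n - 5)*(n^3 - 7*n^2 + 15*n - 9) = (n - 5)*(n - 3)*(n^2 - 4*n + 3) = (n - 5)*(n - 3)*(n - 1)*(n - 3)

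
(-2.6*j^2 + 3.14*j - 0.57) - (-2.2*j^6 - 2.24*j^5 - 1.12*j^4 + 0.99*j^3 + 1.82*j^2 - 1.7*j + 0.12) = 2.2*j^6 + 2.24*j^5 + 1.12*j^4 - 0.99*j^3 - 4.42*j^2 + 4.84*j - 0.69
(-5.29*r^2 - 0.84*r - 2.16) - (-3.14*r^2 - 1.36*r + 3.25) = -2.15*r^2 + 0.52*r - 5.41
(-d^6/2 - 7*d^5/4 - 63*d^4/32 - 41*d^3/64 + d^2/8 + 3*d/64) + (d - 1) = -d^6/2 - 7*d^5/4 - 63*d^4/32 - 41*d^3/64 + d^2/8 + 67*d/64 - 1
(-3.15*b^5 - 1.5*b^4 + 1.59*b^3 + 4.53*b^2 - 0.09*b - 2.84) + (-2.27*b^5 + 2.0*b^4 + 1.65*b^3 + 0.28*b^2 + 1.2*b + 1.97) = -5.42*b^5 + 0.5*b^4 + 3.24*b^3 + 4.81*b^2 + 1.11*b - 0.87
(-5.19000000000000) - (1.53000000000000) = -6.72000000000000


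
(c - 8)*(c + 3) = c^2 - 5*c - 24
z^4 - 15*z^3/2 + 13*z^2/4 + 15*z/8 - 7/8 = (z - 7)*(z - 1/2)^2*(z + 1/2)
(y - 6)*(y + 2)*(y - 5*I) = y^3 - 4*y^2 - 5*I*y^2 - 12*y + 20*I*y + 60*I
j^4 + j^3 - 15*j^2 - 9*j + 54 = (j - 3)*(j - 2)*(j + 3)^2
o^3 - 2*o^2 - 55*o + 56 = (o - 8)*(o - 1)*(o + 7)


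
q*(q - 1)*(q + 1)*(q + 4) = q^4 + 4*q^3 - q^2 - 4*q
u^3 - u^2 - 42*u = u*(u - 7)*(u + 6)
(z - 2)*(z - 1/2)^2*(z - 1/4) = z^4 - 13*z^3/4 + 3*z^2 - 17*z/16 + 1/8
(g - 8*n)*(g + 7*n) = g^2 - g*n - 56*n^2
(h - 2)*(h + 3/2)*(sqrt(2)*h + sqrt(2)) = sqrt(2)*h^3 + sqrt(2)*h^2/2 - 7*sqrt(2)*h/2 - 3*sqrt(2)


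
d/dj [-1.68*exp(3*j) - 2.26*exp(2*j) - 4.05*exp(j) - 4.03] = (-5.04*exp(2*j) - 4.52*exp(j) - 4.05)*exp(j)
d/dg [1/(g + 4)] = -1/(g + 4)^2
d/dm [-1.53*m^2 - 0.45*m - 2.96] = -3.06*m - 0.45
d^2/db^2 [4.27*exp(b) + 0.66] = 4.27*exp(b)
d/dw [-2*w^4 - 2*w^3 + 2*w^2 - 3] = 2*w*(-4*w^2 - 3*w + 2)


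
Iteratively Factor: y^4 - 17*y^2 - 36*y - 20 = (y + 2)*(y^3 - 2*y^2 - 13*y - 10) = (y - 5)*(y + 2)*(y^2 + 3*y + 2) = (y - 5)*(y + 1)*(y + 2)*(y + 2)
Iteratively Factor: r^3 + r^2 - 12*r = (r + 4)*(r^2 - 3*r) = r*(r + 4)*(r - 3)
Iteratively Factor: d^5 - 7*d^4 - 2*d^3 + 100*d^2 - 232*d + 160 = (d - 5)*(d^4 - 2*d^3 - 12*d^2 + 40*d - 32) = (d - 5)*(d - 2)*(d^3 - 12*d + 16) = (d - 5)*(d - 2)^2*(d^2 + 2*d - 8) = (d - 5)*(d - 2)^2*(d + 4)*(d - 2)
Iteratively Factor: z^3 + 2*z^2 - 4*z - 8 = (z - 2)*(z^2 + 4*z + 4) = (z - 2)*(z + 2)*(z + 2)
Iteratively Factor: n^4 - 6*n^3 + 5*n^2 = (n)*(n^3 - 6*n^2 + 5*n) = n*(n - 5)*(n^2 - n) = n^2*(n - 5)*(n - 1)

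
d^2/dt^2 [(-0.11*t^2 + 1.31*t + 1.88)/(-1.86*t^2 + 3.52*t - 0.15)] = (-4.44089209850063e-16*t^4 - 7.623768*t^3 - 39.208428*t^2 + 76.045356*t - 46.917274)/(6.434856*t^6 - 36.533376*t^5 + 70.695252*t^4 - 49.506688*t^3 + 5.70123*t^2 - 0.2376*t + 0.003375)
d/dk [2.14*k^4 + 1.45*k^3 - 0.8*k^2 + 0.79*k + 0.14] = 8.56*k^3 + 4.35*k^2 - 1.6*k + 0.79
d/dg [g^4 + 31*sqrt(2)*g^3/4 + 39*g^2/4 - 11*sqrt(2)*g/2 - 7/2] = 4*g^3 + 93*sqrt(2)*g^2/4 + 39*g/2 - 11*sqrt(2)/2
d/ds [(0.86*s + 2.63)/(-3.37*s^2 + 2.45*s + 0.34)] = (2.8982*s^2 + 17.7262*s - 6.1511)/(11.3569*s^4 - 16.513*s^3 + 3.7109*s^2 + 1.666*s + 0.1156)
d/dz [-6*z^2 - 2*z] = -12*z - 2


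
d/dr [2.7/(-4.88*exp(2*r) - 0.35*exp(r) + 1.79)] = (26.352*exp(r) + 0.945)*exp(r)/(4.88*exp(2*r) + 0.35*exp(r) - 1.79)^2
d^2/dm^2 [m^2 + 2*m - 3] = 2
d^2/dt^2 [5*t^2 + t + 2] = 10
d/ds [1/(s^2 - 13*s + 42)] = (13 - 2*s)/(s^2 - 13*s + 42)^2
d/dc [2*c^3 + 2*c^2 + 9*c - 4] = 6*c^2 + 4*c + 9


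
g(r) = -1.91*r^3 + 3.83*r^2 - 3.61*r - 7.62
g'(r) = -5.73*r^2 + 7.66*r - 3.61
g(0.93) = -9.20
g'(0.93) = -1.44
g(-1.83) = 23.52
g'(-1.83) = -36.82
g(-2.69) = 66.98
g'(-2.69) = -65.68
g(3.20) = -42.54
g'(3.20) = -37.77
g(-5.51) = 448.06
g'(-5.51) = -219.78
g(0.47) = -8.67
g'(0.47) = -1.28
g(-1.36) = 9.18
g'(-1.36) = -24.63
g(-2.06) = 32.77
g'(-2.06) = -43.71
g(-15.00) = 7354.53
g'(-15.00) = -1407.76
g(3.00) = -35.55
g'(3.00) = -32.20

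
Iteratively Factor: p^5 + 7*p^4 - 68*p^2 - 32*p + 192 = (p + 4)*(p^4 + 3*p^3 - 12*p^2 - 20*p + 48) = (p - 2)*(p + 4)*(p^3 + 5*p^2 - 2*p - 24) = (p - 2)^2*(p + 4)*(p^2 + 7*p + 12) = (p - 2)^2*(p + 4)^2*(p + 3)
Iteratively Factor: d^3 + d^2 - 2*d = (d)*(d^2 + d - 2) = d*(d - 1)*(d + 2)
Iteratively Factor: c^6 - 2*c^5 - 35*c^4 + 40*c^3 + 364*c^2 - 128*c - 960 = (c - 2)*(c^5 - 35*c^3 - 30*c^2 + 304*c + 480) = (c - 5)*(c - 2)*(c^4 + 5*c^3 - 10*c^2 - 80*c - 96) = (c - 5)*(c - 4)*(c - 2)*(c^3 + 9*c^2 + 26*c + 24) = (c - 5)*(c - 4)*(c - 2)*(c + 3)*(c^2 + 6*c + 8) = (c - 5)*(c - 4)*(c - 2)*(c + 2)*(c + 3)*(c + 4)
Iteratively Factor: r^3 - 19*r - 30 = (r + 3)*(r^2 - 3*r - 10) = (r + 2)*(r + 3)*(r - 5)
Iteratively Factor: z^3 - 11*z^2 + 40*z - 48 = (z - 4)*(z^2 - 7*z + 12) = (z - 4)*(z - 3)*(z - 4)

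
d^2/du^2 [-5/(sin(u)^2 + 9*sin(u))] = 5*(4*sin(u) + 27 + 75/sin(u) - 54/sin(u)^2 - 162/sin(u)^3)/(sin(u) + 9)^3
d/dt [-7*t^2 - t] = -14*t - 1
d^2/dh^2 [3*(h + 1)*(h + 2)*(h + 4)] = 18*h + 42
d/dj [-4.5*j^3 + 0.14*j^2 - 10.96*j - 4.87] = -13.5*j^2 + 0.28*j - 10.96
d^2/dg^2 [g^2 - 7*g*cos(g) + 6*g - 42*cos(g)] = 7*g*cos(g) + 14*sin(g) + 42*cos(g) + 2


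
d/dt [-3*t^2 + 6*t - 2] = 6 - 6*t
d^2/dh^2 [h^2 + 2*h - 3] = 2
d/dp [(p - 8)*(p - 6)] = 2*p - 14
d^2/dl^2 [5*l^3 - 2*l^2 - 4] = 30*l - 4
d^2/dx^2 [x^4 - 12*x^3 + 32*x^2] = 12*x^2 - 72*x + 64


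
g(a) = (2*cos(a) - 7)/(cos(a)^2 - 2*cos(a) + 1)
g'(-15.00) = -1.61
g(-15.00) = -2.75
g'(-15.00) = -1.61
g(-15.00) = -2.75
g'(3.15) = -0.01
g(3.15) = -2.25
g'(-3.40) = 0.47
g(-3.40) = -2.31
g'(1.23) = 36.19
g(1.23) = -14.28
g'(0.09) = 13568189.12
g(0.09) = -305737.57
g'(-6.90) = -958.47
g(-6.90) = -158.10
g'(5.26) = -84.95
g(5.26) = -25.93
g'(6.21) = -38141409.03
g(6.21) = -698532.90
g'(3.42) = -0.51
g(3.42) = -2.32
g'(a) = (2*sin(a)*cos(a) - 2*sin(a))*(2*cos(a) - 7)/(cos(a)^2 - 2*cos(a) + 1)^2 - 2*sin(a)/(cos(a)^2 - 2*cos(a) + 1)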